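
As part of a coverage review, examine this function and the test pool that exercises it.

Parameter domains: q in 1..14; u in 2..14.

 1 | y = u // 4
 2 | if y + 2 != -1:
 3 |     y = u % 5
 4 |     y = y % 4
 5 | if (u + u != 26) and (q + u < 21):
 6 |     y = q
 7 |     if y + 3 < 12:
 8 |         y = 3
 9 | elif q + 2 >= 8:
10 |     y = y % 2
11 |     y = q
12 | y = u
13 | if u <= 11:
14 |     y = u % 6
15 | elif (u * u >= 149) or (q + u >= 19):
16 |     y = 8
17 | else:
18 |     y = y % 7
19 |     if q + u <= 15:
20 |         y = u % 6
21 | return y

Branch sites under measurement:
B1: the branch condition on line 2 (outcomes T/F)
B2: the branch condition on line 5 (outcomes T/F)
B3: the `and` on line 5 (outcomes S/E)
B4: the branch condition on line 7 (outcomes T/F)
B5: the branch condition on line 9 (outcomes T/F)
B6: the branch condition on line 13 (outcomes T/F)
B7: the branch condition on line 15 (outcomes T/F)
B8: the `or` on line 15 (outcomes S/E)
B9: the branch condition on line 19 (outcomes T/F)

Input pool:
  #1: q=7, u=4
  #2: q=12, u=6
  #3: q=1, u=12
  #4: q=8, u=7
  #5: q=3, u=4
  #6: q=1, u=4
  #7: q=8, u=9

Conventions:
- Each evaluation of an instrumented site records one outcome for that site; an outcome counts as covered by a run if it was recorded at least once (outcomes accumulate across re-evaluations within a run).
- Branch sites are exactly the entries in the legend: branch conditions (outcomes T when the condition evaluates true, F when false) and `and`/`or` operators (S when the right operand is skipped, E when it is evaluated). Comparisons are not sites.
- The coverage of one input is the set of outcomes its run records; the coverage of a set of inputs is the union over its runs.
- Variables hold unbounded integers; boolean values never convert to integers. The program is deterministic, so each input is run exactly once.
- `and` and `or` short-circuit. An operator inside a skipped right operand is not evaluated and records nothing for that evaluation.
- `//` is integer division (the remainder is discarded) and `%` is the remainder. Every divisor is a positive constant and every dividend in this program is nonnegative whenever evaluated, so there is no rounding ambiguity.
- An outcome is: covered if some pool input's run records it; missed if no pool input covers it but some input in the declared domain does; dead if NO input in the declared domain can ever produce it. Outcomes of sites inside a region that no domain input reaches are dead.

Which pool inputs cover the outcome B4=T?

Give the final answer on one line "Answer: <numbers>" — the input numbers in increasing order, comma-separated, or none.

input #1 (q=7, u=4): produces B4=T
input #2 (q=12, u=6): does not produce B4=T
input #3 (q=1, u=12): produces B4=T
input #4 (q=8, u=7): produces B4=T
input #5 (q=3, u=4): produces B4=T
input #6 (q=1, u=4): produces B4=T
input #7 (q=8, u=9): produces B4=T

Answer: 1, 3, 4, 5, 6, 7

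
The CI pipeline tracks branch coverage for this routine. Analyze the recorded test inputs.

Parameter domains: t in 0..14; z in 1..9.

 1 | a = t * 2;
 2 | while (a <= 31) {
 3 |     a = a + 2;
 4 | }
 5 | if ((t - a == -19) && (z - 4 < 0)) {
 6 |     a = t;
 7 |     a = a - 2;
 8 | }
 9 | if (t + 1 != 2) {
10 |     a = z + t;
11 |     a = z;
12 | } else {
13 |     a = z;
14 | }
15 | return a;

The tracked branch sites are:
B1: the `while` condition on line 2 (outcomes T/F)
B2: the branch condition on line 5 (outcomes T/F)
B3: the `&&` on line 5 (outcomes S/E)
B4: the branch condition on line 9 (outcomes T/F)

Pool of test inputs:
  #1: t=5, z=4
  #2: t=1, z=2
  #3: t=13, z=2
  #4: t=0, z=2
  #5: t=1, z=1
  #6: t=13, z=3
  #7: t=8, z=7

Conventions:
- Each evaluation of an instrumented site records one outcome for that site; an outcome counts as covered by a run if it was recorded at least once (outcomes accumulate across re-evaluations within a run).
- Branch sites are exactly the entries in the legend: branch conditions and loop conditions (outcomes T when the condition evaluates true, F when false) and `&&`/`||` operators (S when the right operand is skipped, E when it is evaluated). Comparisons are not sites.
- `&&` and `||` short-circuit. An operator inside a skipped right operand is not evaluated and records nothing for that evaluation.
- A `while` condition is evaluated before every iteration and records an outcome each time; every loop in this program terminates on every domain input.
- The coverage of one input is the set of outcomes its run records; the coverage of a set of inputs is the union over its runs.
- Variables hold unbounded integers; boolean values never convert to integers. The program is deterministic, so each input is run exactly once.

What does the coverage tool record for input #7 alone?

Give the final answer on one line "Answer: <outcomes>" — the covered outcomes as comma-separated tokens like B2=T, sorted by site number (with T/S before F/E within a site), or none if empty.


Tracing the run of input #7 (t=8, z=7):
  B1->T, B1->T, B1->T, B1->T, B1->T, B1->T, B1->T, B1->T, B1->F, B3->S
  B2->F, B4->T
as a set, this run covers: B1=T, B1=F, B2=F, B3=S, B4=T
Answer: B1=T, B1=F, B2=F, B3=S, B4=T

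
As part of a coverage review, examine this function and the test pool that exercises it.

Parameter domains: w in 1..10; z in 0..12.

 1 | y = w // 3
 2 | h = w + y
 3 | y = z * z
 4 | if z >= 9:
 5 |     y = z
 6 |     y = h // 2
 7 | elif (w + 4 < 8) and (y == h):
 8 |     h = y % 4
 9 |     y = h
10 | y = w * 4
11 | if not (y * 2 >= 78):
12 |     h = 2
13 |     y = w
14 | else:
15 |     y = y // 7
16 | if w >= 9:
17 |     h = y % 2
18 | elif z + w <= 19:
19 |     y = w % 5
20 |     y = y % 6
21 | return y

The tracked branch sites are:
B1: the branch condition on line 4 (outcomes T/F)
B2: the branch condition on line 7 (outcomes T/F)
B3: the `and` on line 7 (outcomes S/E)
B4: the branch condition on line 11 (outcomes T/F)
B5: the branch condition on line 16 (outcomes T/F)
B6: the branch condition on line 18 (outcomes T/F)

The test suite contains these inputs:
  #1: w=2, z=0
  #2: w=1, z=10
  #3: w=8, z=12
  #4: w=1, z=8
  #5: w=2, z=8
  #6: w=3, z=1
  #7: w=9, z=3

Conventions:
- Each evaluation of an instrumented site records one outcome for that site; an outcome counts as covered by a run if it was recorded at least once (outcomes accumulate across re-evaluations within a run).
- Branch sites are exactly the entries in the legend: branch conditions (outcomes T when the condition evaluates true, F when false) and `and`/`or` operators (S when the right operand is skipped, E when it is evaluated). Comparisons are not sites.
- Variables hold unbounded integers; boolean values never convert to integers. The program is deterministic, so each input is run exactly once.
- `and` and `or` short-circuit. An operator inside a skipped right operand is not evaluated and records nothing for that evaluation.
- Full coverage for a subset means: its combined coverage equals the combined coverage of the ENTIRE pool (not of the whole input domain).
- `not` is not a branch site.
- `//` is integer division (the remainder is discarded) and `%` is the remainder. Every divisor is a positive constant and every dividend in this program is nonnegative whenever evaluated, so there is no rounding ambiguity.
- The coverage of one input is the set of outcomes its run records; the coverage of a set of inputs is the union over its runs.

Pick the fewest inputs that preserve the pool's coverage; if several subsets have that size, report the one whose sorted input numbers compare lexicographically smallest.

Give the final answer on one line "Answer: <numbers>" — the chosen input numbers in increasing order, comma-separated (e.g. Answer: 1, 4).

input #1, w=2, z=0: events B1->F, B3->E, B2->F, B4->T, B5->F, B6->T; outcomes B1=F, B2=F, B3=E, B4=T, B5=F, B6=T
input #2, w=1, z=10: events B1->T, B4->T, B5->F, B6->T; outcomes B1=T, B4=T, B5=F, B6=T
input #3, w=8, z=12: events B1->T, B4->T, B5->F, B6->F; outcomes B1=T, B4=T, B5=F, B6=F
input #4, w=1, z=8: events B1->F, B3->E, B2->F, B4->T, B5->F, B6->T; outcomes B1=F, B2=F, B3=E, B4=T, B5=F, B6=T
input #5, w=2, z=8: events B1->F, B3->E, B2->F, B4->T, B5->F, B6->T; outcomes B1=F, B2=F, B3=E, B4=T, B5=F, B6=T
input #6, w=3, z=1: events B1->F, B3->E, B2->F, B4->T, B5->F, B6->T; outcomes B1=F, B2=F, B3=E, B4=T, B5=F, B6=T
input #7, w=9, z=3: events B1->F, B3->S, B2->F, B4->T, B5->T; outcomes B1=F, B2=F, B3=S, B4=T, B5=T
pool-wide coverage (10 outcomes): B1=T, B1=F, B2=F, B3=S, B3=E, B4=T, B5=T, B5=F, B6=T, B6=F
no size-1 subset reaches all 10 outcomes (best union: 6/10)
no size-2 subset reaches all 10 outcomes (best union: 8/10)
at size 3, {1, 3, 7} reaches all 10 outcomes; every lexicographically earlier size-3 subset fails

Answer: 1, 3, 7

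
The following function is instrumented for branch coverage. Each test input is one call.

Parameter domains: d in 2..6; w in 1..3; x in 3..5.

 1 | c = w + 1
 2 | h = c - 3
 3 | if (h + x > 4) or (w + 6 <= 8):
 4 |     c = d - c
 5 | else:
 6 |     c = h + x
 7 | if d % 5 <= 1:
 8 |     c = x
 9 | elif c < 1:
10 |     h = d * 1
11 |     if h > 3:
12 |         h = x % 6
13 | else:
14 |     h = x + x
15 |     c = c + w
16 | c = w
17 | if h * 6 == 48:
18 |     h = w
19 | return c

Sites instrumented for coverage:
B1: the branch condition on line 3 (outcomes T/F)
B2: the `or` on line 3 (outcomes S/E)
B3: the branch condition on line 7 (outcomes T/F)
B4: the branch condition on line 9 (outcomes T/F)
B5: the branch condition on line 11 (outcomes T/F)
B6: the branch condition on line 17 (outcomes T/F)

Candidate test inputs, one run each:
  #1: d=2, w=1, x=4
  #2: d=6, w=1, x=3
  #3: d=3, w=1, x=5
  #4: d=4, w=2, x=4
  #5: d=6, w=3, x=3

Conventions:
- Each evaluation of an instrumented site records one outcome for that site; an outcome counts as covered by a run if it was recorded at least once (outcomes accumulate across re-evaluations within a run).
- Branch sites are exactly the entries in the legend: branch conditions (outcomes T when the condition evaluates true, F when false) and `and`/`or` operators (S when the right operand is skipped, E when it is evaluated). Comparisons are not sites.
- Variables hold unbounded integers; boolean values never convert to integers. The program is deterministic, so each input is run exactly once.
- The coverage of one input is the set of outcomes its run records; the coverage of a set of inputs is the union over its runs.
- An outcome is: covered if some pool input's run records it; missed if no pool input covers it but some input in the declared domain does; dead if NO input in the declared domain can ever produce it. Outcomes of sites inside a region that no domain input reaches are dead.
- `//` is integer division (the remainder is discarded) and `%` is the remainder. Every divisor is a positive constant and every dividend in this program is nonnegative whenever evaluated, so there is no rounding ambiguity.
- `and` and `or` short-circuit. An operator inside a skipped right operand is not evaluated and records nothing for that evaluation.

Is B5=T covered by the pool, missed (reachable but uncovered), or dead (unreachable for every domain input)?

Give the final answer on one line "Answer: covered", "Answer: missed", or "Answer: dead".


no pool input records B5=T
but domain input (d=4, w=3, x=4) does record it -> reachable, so missed
Answer: missed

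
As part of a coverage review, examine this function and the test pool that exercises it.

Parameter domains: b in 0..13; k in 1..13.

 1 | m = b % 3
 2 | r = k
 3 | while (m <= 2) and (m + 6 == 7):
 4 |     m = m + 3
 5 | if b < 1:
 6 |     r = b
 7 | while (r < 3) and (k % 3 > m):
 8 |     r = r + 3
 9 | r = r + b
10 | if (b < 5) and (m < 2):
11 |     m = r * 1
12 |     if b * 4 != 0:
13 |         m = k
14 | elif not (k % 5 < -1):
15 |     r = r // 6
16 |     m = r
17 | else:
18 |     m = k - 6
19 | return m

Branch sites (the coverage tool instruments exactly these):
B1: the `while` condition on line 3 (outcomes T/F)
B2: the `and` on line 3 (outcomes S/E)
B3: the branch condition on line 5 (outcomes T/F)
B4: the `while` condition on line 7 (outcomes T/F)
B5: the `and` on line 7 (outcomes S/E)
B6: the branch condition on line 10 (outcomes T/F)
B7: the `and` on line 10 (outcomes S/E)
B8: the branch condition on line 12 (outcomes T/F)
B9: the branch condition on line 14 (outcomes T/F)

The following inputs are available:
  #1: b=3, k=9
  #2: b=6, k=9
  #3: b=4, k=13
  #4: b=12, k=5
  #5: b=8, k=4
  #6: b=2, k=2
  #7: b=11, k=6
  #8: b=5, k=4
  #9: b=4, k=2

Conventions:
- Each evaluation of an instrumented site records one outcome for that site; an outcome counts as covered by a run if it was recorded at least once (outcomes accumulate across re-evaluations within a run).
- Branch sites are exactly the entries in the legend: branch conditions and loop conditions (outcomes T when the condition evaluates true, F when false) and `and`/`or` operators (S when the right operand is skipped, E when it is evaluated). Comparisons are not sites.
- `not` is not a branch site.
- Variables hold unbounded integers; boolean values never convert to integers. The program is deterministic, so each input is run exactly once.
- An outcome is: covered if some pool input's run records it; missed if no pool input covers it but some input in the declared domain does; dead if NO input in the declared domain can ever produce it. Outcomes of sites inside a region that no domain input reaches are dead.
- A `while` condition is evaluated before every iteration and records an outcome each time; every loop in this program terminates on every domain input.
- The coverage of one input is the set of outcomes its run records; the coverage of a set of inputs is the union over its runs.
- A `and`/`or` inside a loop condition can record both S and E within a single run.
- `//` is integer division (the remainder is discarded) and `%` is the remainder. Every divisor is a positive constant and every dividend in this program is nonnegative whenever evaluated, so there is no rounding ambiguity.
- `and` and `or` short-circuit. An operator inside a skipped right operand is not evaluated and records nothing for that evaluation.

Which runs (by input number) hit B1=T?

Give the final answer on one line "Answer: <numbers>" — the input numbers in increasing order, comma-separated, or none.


input #1 (b=3, k=9): never hits B1=T
input #2 (b=6, k=9): never hits B1=T
input #3 (b=4, k=13): hits B1=T
input #4 (b=12, k=5): never hits B1=T
input #5 (b=8, k=4): never hits B1=T
input #6 (b=2, k=2): never hits B1=T
input #7 (b=11, k=6): never hits B1=T
input #8 (b=5, k=4): never hits B1=T
input #9 (b=4, k=2): hits B1=T
Answer: 3, 9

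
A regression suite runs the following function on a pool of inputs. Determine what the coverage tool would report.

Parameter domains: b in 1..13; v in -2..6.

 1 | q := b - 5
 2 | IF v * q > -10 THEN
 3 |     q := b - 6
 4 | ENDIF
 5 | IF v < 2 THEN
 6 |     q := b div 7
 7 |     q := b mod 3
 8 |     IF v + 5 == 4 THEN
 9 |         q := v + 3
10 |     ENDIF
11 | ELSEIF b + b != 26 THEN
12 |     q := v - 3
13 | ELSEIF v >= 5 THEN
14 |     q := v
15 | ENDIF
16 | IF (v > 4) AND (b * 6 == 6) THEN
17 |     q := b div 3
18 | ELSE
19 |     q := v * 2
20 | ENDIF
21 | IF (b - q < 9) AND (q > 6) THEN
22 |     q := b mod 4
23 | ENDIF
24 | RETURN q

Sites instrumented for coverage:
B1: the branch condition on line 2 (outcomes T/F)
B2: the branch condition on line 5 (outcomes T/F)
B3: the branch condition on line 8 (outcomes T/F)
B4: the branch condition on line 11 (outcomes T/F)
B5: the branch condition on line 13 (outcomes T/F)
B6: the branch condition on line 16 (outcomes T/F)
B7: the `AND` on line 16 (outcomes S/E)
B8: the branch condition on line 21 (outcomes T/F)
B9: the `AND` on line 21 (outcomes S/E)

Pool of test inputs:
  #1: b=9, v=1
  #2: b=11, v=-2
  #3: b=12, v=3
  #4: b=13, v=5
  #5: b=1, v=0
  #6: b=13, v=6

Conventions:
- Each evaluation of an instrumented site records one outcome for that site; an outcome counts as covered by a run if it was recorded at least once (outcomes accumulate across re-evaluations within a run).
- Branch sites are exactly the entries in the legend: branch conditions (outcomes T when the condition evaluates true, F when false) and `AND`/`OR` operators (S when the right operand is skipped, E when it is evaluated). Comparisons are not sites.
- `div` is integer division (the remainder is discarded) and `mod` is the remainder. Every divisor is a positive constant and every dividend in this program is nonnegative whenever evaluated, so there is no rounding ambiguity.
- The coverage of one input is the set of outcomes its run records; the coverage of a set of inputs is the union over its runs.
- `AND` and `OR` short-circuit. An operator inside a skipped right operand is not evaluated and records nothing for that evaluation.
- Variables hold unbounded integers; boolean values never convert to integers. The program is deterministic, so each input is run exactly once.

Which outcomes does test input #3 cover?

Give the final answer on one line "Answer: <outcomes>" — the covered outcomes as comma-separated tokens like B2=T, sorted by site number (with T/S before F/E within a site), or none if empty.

Event log for input #3 (b=12, v=3):
  B1->T, B2->F, B4->T, B7->S, B6->F, B9->E, B8->F
collecting distinct outcomes: B1=T, B2=F, B4=T, B6=F, B7=S, B8=F, B9=E

Answer: B1=T, B2=F, B4=T, B6=F, B7=S, B8=F, B9=E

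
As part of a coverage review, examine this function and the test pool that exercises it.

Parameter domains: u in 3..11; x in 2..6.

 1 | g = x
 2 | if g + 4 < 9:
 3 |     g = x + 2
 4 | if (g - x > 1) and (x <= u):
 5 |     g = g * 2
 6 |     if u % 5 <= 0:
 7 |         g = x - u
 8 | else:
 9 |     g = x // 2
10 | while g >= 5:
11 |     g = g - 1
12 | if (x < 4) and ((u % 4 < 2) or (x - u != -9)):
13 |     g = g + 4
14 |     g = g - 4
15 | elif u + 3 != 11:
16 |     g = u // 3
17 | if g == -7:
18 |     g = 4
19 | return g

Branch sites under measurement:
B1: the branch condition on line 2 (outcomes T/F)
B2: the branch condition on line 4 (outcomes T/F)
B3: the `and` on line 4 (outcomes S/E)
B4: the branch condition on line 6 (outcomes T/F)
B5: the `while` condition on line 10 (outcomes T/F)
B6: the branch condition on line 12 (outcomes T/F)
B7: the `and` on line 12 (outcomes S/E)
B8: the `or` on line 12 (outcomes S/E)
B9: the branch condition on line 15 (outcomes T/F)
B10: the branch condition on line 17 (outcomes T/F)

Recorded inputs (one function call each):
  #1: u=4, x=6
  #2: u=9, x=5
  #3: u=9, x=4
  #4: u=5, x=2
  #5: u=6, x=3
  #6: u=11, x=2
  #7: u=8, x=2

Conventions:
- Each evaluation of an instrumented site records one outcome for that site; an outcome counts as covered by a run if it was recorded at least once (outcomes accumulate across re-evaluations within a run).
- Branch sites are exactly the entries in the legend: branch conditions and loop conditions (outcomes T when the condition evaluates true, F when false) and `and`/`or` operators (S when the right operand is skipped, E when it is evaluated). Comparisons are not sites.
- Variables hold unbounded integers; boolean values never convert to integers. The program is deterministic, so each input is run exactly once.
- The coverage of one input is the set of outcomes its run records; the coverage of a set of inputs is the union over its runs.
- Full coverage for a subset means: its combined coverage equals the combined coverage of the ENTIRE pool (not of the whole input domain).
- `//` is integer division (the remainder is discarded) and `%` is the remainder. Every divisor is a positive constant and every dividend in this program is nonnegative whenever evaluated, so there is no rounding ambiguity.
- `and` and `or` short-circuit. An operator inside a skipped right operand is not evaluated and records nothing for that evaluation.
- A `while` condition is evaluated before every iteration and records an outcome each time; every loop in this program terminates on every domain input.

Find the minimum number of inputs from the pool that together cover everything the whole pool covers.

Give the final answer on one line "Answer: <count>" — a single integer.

#1 (u=4, x=6) -> B1->F, B3->S, B2->F, B5->F, B7->S, B6->F, B9->T, B10->F; covered: B1=F, B2=F, B3=S, B5=F, B6=F, B7=S, B9=T, B10=F
#2 (u=9, x=5) -> B1->F, B3->S, B2->F, B5->F, B7->S, B6->F, B9->T, B10->F; covered: B1=F, B2=F, B3=S, B5=F, B6=F, B7=S, B9=T, B10=F
#3 (u=9, x=4) -> B1->T, B3->E, B2->T, B4->F, B5->T, B5->T, B5->T, B5->T, B5->T, B5->T, B5->T, B5->T, B5->F, B7->S, ...; covered: B1=T, B2=T, B3=E, B4=F, B5=T, B5=F, B6=F, B7=S, B9=T, B10=F
#4 (u=5, x=2) -> B1->T, B3->E, B2->T, B4->T, B5->F, B7->E, B8->S, B6->T, B10->F; covered: B1=T, B2=T, B3=E, B4=T, B5=F, B6=T, B7=E, B8=S, B10=F
#5 (u=6, x=3) -> B1->T, B3->E, B2->T, B4->F, B5->T, B5->T, B5->T, B5->T, B5->T, B5->T, B5->F, B7->E, B8->E, B6->T, ...; covered: B1=T, B2=T, B3=E, B4=F, B5=T, B5=F, B6=T, B7=E, B8=E, B10=F
#6 (u=11, x=2) -> B1->T, B3->E, B2->T, B4->F, B5->T, B5->T, B5->T, B5->T, B5->F, B7->E, B8->E, B6->F, B9->T, B10->F; covered: B1=T, B2=T, B3=E, B4=F, B5=T, B5=F, B6=F, B7=E, B8=E, B9=T, B10=F
#7 (u=8, x=2) -> B1->T, B3->E, B2->T, B4->F, B5->T, B5->T, B5->T, B5->T, B5->F, B7->E, B8->S, B6->T, B10->F; covered: B1=T, B2=T, B3=E, B4=F, B5=T, B5=F, B6=T, B7=E, B8=S, B10=F
union over all inputs: B1=T, B1=F, B2=T, B2=F, B3=S, B3=E, B4=T, B4=F, B5=T, B5=F, B6=T, B6=F, B7=S, B7=E, B8=S, B8=E, B9=T, B10=F (18 outcomes)
no size-1 subset reaches all 18 outcomes (best union: 11/18)
no size-2 subset reaches all 18 outcomes (best union: 16/18)
at size 3, {1, 4, 5} reaches all 18 outcomes; every lexicographically earlier size-3 subset fails

Answer: 3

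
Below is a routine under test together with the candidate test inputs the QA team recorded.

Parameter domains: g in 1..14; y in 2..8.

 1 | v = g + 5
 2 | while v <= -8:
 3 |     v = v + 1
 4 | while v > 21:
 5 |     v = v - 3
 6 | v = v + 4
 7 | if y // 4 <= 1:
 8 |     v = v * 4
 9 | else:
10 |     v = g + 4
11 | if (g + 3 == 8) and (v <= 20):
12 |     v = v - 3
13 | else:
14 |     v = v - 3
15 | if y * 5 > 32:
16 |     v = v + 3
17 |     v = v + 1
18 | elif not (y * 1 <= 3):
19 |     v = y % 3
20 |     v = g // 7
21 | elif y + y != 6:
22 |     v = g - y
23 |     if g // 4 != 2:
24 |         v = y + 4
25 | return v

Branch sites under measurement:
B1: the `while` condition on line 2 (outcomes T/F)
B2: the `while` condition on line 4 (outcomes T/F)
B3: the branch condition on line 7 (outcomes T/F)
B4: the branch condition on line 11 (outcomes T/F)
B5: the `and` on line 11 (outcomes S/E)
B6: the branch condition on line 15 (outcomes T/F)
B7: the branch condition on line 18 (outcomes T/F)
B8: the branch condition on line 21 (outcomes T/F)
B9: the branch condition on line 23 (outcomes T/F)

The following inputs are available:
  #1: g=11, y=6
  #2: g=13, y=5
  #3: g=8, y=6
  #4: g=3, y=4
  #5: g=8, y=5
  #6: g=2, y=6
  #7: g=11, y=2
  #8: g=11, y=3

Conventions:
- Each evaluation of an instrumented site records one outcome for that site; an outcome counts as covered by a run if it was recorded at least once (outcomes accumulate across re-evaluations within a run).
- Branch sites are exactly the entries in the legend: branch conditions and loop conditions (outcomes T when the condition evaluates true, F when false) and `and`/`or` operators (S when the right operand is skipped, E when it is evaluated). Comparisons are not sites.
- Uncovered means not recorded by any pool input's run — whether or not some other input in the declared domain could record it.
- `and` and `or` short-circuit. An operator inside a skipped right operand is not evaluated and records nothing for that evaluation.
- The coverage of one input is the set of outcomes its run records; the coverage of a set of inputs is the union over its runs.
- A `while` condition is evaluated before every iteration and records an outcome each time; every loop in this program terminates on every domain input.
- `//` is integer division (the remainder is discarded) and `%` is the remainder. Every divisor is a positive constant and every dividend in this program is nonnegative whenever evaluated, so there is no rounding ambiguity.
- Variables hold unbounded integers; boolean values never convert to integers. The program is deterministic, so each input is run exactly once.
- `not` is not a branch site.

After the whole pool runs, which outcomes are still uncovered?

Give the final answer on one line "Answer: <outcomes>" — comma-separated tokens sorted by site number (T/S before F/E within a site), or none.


run #1 (g=11, y=6) runs B1->F, B2->F, B3->T, B5->S, B4->F, B6->F, B7->T; records B1=F, B2=F, B3=T, B4=F, B5=S, B6=F, B7=T
run #2 (g=13, y=5) runs B1->F, B2->F, B3->T, B5->S, B4->F, B6->F, B7->T; records B1=F, B2=F, B3=T, B4=F, B5=S, B6=F, B7=T
run #3 (g=8, y=6) runs B1->F, B2->F, B3->T, B5->S, B4->F, B6->F, B7->T; records B1=F, B2=F, B3=T, B4=F, B5=S, B6=F, B7=T
run #4 (g=3, y=4) runs B1->F, B2->F, B3->T, B5->S, B4->F, B6->F, B7->T; records B1=F, B2=F, B3=T, B4=F, B5=S, B6=F, B7=T
run #5 (g=8, y=5) runs B1->F, B2->F, B3->T, B5->S, B4->F, B6->F, B7->T; records B1=F, B2=F, B3=T, B4=F, B5=S, B6=F, B7=T
run #6 (g=2, y=6) runs B1->F, B2->F, B3->T, B5->S, B4->F, B6->F, B7->T; records B1=F, B2=F, B3=T, B4=F, B5=S, B6=F, B7=T
run #7 (g=11, y=2) runs B1->F, B2->F, B3->T, B5->S, B4->F, B6->F, B7->F, B8->T, B9->F; records B1=F, B2=F, B3=T, B4=F, B5=S, B6=F, B7=F, B8=T, B9=F
run #8 (g=11, y=3) runs B1->F, B2->F, B3->T, B5->S, B4->F, B6->F, B7->F, B8->F; records B1=F, B2=F, B3=T, B4=F, B5=S, B6=F, B7=F, B8=F
union over the pool: B1=F, B2=F, B3=T, B4=F, B5=S, B6=F, B7=T, B7=F, B8=T, B8=F, B9=F
uncovered (7 of 18): B1=T, B2=T, B3=F, B4=T, B5=E, B6=T, B9=T
Answer: B1=T, B2=T, B3=F, B4=T, B5=E, B6=T, B9=T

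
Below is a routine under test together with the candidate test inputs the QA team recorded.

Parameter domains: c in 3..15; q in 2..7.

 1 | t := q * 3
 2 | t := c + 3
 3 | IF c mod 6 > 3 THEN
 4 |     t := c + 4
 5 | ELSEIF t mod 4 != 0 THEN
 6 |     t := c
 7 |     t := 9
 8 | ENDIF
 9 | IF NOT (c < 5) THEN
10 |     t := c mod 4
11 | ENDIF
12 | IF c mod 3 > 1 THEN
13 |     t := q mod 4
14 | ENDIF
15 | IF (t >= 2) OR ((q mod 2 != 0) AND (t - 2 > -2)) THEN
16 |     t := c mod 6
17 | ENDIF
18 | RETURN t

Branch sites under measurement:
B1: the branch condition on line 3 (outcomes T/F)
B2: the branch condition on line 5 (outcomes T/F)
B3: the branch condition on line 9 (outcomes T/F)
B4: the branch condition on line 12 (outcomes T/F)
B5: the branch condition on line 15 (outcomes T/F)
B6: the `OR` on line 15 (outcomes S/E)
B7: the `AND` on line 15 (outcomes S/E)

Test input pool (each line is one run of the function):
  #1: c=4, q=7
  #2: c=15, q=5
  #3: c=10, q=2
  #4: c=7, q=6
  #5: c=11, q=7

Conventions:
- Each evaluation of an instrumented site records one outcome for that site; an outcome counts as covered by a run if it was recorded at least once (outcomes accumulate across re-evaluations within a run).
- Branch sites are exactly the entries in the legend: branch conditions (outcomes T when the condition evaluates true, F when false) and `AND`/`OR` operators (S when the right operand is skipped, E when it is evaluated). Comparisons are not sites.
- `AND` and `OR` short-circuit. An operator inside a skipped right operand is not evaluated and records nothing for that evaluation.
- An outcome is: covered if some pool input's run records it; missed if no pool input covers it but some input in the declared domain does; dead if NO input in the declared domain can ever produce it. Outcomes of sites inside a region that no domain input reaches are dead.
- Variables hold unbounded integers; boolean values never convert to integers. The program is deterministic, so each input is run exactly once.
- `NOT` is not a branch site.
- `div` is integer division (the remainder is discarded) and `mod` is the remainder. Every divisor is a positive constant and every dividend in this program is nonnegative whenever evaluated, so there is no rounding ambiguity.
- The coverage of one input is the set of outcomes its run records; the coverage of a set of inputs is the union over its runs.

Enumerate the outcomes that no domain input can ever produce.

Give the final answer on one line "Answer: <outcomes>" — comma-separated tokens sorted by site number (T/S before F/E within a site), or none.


sweeping the full domain (78 inputs) for each outcome:
  reachable outcomes have witnesses, e.g. B1=T (e.g. c=4, q=2), B1=F (e.g. c=3, q=2), B2=T (e.g. c=3, q=2), B2=F (e.g. c=9, q=2)
Answer: none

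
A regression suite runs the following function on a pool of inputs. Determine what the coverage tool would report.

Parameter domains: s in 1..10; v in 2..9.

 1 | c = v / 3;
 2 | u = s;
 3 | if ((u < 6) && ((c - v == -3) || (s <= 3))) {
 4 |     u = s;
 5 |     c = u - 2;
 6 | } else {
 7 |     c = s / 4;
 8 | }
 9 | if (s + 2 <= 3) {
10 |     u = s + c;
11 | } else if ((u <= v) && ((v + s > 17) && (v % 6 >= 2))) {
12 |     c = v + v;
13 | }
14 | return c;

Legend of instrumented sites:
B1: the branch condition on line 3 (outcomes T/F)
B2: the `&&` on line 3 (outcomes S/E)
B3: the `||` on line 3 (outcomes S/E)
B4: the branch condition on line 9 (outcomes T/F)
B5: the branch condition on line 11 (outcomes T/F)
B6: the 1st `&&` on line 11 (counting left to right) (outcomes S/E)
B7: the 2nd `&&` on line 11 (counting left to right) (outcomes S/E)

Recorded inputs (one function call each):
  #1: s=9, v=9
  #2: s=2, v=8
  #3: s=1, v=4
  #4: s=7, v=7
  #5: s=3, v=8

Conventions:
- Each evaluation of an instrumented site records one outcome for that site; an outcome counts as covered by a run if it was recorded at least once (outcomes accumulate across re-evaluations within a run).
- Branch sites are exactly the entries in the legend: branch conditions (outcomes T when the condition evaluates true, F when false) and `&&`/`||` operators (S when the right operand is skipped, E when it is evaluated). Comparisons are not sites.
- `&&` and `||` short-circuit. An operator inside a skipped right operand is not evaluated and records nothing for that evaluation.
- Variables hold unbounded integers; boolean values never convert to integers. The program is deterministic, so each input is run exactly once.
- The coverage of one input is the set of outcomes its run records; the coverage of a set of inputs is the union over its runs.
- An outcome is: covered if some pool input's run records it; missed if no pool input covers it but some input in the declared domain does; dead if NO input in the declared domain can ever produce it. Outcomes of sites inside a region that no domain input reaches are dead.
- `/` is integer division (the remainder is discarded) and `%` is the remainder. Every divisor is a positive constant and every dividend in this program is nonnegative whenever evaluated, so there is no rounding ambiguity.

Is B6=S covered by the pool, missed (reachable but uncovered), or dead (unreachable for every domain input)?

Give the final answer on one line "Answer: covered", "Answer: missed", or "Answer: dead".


no pool input records B6=S
but domain input (s=3, v=2) does record it -> reachable, so missed
Answer: missed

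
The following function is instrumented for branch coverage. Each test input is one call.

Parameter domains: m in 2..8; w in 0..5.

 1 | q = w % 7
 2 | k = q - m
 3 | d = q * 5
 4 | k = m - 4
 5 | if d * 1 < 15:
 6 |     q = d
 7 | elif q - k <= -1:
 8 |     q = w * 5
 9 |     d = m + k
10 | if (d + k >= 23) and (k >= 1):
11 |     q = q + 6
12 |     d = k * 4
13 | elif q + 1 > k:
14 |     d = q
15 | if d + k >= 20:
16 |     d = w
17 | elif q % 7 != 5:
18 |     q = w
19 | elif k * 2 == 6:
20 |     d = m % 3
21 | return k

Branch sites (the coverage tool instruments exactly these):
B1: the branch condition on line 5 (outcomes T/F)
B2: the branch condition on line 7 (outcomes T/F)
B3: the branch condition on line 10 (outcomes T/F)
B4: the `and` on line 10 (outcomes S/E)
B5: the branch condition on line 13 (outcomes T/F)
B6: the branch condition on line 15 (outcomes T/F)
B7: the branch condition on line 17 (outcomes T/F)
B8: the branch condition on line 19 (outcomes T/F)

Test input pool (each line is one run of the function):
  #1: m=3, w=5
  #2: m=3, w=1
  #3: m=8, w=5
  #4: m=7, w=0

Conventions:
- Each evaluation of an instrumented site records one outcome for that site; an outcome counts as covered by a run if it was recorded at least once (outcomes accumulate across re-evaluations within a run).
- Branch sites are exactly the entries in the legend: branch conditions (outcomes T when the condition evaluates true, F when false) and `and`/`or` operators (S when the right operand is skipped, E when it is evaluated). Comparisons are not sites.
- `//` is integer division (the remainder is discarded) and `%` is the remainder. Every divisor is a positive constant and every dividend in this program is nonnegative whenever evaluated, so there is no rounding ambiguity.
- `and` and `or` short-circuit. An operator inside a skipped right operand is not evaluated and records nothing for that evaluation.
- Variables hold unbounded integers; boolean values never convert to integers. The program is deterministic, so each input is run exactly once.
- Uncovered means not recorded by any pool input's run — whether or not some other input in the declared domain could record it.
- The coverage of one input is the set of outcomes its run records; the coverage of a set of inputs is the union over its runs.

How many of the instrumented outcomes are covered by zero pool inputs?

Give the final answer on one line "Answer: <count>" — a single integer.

run #1 (m=3, w=5) runs B1->F, B2->F, B4->E, B3->F, B5->T, B6->F, B7->F, B8->F; records B1=F, B2=F, B3=F, B4=E, B5=T, B6=F, B7=F, B8=F
run #2 (m=3, w=1) runs B1->T, B4->S, B3->F, B5->T, B6->F, B7->F, B8->F; records B1=T, B3=F, B4=S, B5=T, B6=F, B7=F, B8=F
run #3 (m=8, w=5) runs B1->F, B2->F, B4->E, B3->T, B6->T; records B1=F, B2=F, B3=T, B4=E, B6=T
run #4 (m=7, w=0) runs B1->T, B4->S, B3->F, B5->F, B6->F, B7->T; records B1=T, B3=F, B4=S, B5=F, B6=F, B7=T
union over the pool: B1=T, B1=F, B2=F, B3=T, B3=F, B4=S, B4=E, B5=T, B5=F, B6=T, B6=F, B7=T, B7=F, B8=F
uncovered (2 of 16): B2=T, B8=T

Answer: 2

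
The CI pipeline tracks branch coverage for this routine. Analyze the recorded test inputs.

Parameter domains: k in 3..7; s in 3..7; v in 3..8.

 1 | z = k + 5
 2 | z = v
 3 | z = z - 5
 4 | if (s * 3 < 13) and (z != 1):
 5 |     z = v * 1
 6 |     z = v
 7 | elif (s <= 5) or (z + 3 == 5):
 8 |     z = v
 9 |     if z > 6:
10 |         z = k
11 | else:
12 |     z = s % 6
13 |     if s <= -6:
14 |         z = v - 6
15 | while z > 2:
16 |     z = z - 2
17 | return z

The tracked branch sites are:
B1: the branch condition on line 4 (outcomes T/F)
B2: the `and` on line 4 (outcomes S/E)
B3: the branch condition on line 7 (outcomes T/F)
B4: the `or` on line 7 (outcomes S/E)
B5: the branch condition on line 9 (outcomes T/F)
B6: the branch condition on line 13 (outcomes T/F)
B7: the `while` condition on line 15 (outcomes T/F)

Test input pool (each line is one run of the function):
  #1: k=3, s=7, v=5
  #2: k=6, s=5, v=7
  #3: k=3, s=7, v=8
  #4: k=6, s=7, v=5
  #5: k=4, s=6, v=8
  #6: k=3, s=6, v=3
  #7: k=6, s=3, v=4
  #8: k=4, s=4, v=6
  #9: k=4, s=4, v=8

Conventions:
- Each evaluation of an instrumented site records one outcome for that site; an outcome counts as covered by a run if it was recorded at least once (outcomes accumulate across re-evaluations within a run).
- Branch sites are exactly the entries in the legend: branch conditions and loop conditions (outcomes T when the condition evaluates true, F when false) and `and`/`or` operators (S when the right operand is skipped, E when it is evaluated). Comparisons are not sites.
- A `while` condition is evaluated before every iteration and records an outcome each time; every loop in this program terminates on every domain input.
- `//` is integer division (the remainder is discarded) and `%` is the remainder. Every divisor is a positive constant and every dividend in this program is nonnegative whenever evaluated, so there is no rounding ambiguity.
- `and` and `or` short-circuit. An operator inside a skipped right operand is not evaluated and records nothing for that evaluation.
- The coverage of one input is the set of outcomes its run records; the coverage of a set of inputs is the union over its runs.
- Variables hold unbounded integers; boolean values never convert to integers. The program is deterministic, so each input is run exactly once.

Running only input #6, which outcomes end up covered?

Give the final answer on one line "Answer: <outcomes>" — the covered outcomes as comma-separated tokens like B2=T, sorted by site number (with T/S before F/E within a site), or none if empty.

Event log for input #6 (k=3, s=6, v=3):
  B2->S, B1->F, B4->E, B3->F, B6->F, B7->F
collecting distinct outcomes: B1=F, B2=S, B3=F, B4=E, B6=F, B7=F

Answer: B1=F, B2=S, B3=F, B4=E, B6=F, B7=F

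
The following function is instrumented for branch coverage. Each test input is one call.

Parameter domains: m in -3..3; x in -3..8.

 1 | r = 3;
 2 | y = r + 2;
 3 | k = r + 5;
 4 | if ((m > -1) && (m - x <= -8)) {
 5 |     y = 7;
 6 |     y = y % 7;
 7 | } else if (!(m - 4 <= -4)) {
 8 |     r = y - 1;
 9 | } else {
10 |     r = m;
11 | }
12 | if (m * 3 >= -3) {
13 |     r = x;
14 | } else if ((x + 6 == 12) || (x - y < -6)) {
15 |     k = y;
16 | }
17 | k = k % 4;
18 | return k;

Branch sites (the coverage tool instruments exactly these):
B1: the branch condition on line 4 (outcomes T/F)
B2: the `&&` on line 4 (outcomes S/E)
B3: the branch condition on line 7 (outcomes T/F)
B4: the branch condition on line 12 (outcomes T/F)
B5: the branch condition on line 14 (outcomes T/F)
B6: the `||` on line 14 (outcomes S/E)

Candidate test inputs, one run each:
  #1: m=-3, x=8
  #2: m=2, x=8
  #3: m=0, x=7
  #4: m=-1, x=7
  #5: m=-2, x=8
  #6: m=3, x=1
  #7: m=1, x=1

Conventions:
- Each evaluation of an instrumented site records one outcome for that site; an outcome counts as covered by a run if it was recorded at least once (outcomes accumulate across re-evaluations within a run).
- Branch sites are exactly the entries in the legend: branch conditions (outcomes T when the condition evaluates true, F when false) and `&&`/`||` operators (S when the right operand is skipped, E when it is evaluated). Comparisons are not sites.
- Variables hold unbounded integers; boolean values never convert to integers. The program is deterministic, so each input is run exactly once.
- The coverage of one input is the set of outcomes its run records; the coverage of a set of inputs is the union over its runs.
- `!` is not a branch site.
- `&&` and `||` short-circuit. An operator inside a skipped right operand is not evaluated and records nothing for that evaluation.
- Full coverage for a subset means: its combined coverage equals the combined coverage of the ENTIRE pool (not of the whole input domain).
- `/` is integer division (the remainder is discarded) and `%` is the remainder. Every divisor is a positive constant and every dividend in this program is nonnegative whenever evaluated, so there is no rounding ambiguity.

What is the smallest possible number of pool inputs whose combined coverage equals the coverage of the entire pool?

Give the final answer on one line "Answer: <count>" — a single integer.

#1 (m=-3, x=8) -> covered: B1=F, B2=S, B3=F, B4=F, B5=F, B6=E
#2 (m=2, x=8) -> covered: B1=F, B2=E, B3=T, B4=T
#3 (m=0, x=7) -> covered: B1=F, B2=E, B3=F, B4=T
#4 (m=-1, x=7) -> covered: B1=F, B2=S, B3=F, B4=T
#5 (m=-2, x=8) -> covered: B1=F, B2=S, B3=F, B4=F, B5=F, B6=E
#6 (m=3, x=1) -> covered: B1=F, B2=E, B3=T, B4=T
#7 (m=1, x=1) -> covered: B1=F, B2=E, B3=T, B4=T
union over all inputs: B1=F, B2=S, B2=E, B3=T, B3=F, B4=T, B4=F, B5=F, B6=E (9 outcomes)
size 1 is not enough: best union over all size-1 subsets is 6/9
at size 2, {1, 2} reaches all 9 outcomes; every lexicographically earlier size-2 subset fails

Answer: 2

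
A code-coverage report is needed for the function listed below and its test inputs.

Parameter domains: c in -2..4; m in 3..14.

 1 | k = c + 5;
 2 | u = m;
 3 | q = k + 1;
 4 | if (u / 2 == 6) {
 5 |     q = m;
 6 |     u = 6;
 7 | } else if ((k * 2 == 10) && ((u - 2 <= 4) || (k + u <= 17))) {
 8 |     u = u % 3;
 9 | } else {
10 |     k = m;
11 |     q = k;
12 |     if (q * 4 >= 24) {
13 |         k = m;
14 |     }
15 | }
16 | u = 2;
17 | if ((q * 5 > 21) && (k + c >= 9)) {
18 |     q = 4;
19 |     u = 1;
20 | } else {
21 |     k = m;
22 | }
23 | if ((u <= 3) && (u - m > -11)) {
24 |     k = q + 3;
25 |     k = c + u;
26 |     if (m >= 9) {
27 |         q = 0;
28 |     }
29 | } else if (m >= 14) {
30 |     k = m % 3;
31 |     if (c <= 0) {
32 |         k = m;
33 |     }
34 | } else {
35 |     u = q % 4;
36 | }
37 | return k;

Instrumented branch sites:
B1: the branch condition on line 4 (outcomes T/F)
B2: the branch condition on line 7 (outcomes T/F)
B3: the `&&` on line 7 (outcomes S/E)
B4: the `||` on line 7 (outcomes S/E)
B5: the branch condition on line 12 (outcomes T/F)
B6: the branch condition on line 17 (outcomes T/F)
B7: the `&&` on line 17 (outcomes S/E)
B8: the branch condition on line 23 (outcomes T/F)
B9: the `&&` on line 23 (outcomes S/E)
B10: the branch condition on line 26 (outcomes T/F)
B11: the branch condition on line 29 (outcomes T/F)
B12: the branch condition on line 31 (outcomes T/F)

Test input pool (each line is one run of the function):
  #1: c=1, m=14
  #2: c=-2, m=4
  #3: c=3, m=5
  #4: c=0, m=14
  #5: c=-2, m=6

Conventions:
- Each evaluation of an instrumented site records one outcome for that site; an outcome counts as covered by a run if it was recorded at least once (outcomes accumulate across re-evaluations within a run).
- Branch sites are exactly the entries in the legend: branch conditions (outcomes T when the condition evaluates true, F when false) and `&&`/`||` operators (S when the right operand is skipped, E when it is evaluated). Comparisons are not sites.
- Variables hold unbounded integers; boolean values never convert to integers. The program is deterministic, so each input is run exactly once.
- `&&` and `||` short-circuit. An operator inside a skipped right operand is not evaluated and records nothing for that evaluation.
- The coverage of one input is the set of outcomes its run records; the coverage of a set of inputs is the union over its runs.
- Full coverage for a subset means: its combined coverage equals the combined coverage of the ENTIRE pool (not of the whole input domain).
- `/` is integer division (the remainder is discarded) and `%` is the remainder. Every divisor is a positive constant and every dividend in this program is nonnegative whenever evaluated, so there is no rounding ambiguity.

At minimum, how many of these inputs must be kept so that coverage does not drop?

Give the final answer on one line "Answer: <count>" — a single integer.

#1 (c=1, m=14) -> B1->F, B3->S, B2->F, B5->T, B7->E, B6->T, B9->E, B8->F, B11->T, B12->F; covered: B1=F, B2=F, B3=S, B5=T, B6=T, B7=E, B8=F, B9=E, B11=T, B12=F
#2 (c=-2, m=4) -> B1->F, B3->S, B2->F, B5->F, B7->S, B6->F, B9->E, B8->T, B10->F; covered: B1=F, B2=F, B3=S, B5=F, B6=F, B7=S, B8=T, B9=E, B10=F
#3 (c=3, m=5) -> B1->F, B3->S, B2->F, B5->F, B7->E, B6->F, B9->E, B8->T, B10->F; covered: B1=F, B2=F, B3=S, B5=F, B6=F, B7=E, B8=T, B9=E, B10=F
#4 (c=0, m=14) -> B1->F, B3->E, B4->E, B2->F, B5->T, B7->E, B6->T, B9->E, B8->F, B11->T, B12->T; covered: B1=F, B2=F, B3=E, B4=E, B5=T, B6=T, B7=E, B8=F, B9=E, B11=T, B12=T
#5 (c=-2, m=6) -> B1->F, B3->S, B2->F, B5->T, B7->E, B6->F, B9->E, B8->T, B10->F; covered: B1=F, B2=F, B3=S, B5=T, B6=F, B7=E, B8=T, B9=E, B10=F
union over all inputs: B1=F, B2=F, B3=S, B3=E, B4=E, B5=T, B5=F, B6=T, B6=F, B7=S, B7=E, B8=T, B8=F, B9=E, B10=F, B11=T, B12=T, B12=F (18 outcomes)
no size-1 subset reaches all 18 outcomes (best union: 11/18)
no size-2 subset reaches all 18 outcomes (best union: 17/18)
the canonical winner is {1, 2, 4}: size 3, full 18-outcome coverage, earliest index list among size-3 covers

Answer: 3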